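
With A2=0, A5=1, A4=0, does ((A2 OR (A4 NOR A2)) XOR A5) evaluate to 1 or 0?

Substituting: ((0 OR (0 NOR 0)) XOR 1)
= 0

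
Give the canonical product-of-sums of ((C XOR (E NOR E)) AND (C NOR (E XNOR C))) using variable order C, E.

ΠM(0, 1, 2, 3) = (C OR E) AND (C OR NOT E) AND (NOT C OR E) AND (NOT C OR NOT E)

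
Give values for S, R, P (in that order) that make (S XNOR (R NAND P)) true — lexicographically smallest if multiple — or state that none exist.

S=0, R=1, P=1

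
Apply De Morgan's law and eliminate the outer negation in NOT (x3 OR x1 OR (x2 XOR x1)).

NOT x3 AND NOT x1 AND NOT (x2 XOR x1)
De Morgan's: NOT(OR of terms) = AND of negations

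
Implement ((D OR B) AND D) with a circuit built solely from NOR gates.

((((D NOR B) NOR (D NOR B)) NOR ((D NOR B) NOR (D NOR B))) NOR (D NOR D))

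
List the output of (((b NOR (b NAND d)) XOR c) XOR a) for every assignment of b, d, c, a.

b | d | c | a | Output
----------------------
0 | 0 | 0 | 0 | 0
0 | 0 | 0 | 1 | 1
0 | 0 | 1 | 0 | 1
0 | 0 | 1 | 1 | 0
0 | 1 | 0 | 0 | 0
0 | 1 | 0 | 1 | 1
0 | 1 | 1 | 0 | 1
0 | 1 | 1 | 1 | 0
1 | 0 | 0 | 0 | 0
1 | 0 | 0 | 1 | 1
1 | 0 | 1 | 0 | 1
1 | 0 | 1 | 1 | 0
1 | 1 | 0 | 0 | 0
1 | 1 | 0 | 1 | 1
1 | 1 | 1 | 0 | 1
1 | 1 | 1 | 1 | 0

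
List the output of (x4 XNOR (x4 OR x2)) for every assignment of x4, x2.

x4 | x2 | Output
----------------
0 | 0 | 1
0 | 1 | 0
1 | 0 | 1
1 | 1 | 1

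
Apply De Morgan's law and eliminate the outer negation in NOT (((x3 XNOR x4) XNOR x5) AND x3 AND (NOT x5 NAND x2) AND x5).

NOT ((x3 XNOR x4) XNOR x5) OR NOT x3 OR NOT (NOT x5 NAND x2) OR NOT x5
De Morgan's: NOT(AND of terms) = OR of negations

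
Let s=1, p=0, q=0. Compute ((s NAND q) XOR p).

Substituting: ((1 NAND 0) XOR 0)
= 1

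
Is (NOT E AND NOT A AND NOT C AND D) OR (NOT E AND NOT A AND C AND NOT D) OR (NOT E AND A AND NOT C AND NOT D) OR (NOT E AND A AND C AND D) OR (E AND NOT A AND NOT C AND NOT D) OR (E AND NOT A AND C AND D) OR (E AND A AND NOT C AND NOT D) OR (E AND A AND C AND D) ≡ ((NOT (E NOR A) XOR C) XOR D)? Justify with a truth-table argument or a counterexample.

Yes, they are equivalent — the two output columns agree on all 16 assignments:
E | A | C | D | Expression 1 | Expression 2
-------------------------------------------
0 | 0 | 0 | 0 | 0 | 0
0 | 0 | 0 | 1 | 1 | 1
0 | 0 | 1 | 0 | 1 | 1
0 | 0 | 1 | 1 | 0 | 0
0 | 1 | 0 | 0 | 1 | 1
0 | 1 | 0 | 1 | 0 | 0
0 | 1 | 1 | 0 | 0 | 0
0 | 1 | 1 | 1 | 1 | 1
1 | 0 | 0 | 0 | 1 | 1
1 | 0 | 0 | 1 | 0 | 0
1 | 0 | 1 | 0 | 0 | 0
1 | 0 | 1 | 1 | 1 | 1
1 | 1 | 0 | 0 | 1 | 1
1 | 1 | 0 | 1 | 0 | 0
1 | 1 | 1 | 0 | 0 | 0
1 | 1 | 1 | 1 | 1 | 1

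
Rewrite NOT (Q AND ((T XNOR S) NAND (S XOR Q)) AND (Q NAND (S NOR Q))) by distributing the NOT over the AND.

NOT Q OR NOT ((T XNOR S) NAND (S XOR Q)) OR NOT (Q NAND (S NOR Q))
De Morgan's: NOT(AND of terms) = OR of negations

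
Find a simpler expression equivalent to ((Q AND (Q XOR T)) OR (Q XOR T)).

By absorption (E OR (E AND v) = E):
= (Q XOR T)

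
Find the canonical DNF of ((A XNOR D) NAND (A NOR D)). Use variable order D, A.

(NOT D AND A) OR (D AND NOT A) OR (D AND A)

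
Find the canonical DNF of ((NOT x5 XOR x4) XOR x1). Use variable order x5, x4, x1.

(NOT x5 AND NOT x4 AND NOT x1) OR (NOT x5 AND x4 AND x1) OR (x5 AND NOT x4 AND x1) OR (x5 AND x4 AND NOT x1)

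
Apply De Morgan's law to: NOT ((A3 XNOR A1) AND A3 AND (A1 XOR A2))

NOT (A3 XNOR A1) OR NOT A3 OR NOT (A1 XOR A2)
De Morgan's: NOT(AND of terms) = OR of negations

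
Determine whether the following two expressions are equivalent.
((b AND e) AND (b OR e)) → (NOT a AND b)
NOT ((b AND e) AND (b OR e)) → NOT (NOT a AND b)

No, Inverse is not equivalent to original (counterexample: e=0, b=1, a=0)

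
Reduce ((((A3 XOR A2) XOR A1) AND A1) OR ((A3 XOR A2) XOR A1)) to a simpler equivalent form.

By absorption (E OR (E AND v) = E):
= ((A3 XOR A2) XOR A1)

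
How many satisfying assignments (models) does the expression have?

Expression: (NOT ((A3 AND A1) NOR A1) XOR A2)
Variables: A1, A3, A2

Satisfying assignments: (0,0,1), (0,1,1), (1,0,0), (1,1,0)
Count: 4 out of 8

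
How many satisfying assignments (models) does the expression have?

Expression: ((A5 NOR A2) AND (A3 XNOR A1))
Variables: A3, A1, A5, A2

Satisfying assignments: (0,0,0,0), (1,1,0,0)
Count: 2 out of 16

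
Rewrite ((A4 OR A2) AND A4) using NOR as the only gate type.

((((A4 NOR A2) NOR (A4 NOR A2)) NOR ((A4 NOR A2) NOR (A4 NOR A2))) NOR (A4 NOR A4))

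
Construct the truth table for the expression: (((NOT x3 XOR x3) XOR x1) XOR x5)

x3 | x1 | x5 | Output
---------------------
0 | 0 | 0 | 1
0 | 0 | 1 | 0
0 | 1 | 0 | 0
0 | 1 | 1 | 1
1 | 0 | 0 | 1
1 | 0 | 1 | 0
1 | 1 | 0 | 0
1 | 1 | 1 | 1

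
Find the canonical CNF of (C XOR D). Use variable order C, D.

(C OR D) AND (NOT C OR NOT D)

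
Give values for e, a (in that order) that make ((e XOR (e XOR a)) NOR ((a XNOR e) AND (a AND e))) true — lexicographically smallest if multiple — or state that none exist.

e=0, a=0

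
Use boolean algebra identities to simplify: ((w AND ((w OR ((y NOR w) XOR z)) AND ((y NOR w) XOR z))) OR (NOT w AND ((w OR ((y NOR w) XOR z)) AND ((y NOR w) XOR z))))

By distribution ((E AND v) OR (E AND NOT v) = E) then absorption (E AND (E OR v) = E):
= ((y NOR w) XOR z)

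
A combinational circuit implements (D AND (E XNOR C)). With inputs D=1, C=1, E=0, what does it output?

Substituting: (1 AND (0 XNOR 1))
= 0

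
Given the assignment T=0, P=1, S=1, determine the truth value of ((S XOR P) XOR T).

Substituting: ((1 XOR 1) XOR 0)
= 0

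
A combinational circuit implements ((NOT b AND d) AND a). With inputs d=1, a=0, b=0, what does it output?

Substituting: ((NOT 0 AND 1) AND 0)
= 0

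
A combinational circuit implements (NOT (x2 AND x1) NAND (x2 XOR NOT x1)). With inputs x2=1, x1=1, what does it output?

Substituting: (NOT (1 AND 1) NAND (1 XOR NOT 1))
= 1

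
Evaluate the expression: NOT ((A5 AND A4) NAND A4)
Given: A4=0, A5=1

Substituting: NOT ((1 AND 0) NAND 0)
= 0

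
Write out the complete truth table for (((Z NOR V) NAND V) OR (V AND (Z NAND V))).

V | Z | Output
--------------
0 | 0 | 1
0 | 1 | 1
1 | 0 | 1
1 | 1 | 1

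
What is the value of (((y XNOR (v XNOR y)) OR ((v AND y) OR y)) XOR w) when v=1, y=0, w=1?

Substituting: (((0 XNOR (1 XNOR 0)) OR ((1 AND 0) OR 0)) XOR 1)
= 0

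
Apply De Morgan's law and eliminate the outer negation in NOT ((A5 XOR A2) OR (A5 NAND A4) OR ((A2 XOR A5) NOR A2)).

NOT (A5 XOR A2) AND NOT (A5 NAND A4) AND NOT ((A2 XOR A5) NOR A2)
De Morgan's: NOT(OR of terms) = AND of negations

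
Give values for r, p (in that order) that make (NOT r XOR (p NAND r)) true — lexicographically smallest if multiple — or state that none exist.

r=1, p=0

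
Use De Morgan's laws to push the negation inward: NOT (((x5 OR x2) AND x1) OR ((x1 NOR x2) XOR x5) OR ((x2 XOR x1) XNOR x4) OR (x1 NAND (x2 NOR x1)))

NOT ((x5 OR x2) AND x1) AND NOT ((x1 NOR x2) XOR x5) AND NOT ((x2 XOR x1) XNOR x4) AND NOT (x1 NAND (x2 NOR x1))
De Morgan's: NOT(OR of terms) = AND of negations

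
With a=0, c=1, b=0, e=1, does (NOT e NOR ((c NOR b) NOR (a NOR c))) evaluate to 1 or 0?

Substituting: (NOT 1 NOR ((1 NOR 0) NOR (0 NOR 1)))
= 0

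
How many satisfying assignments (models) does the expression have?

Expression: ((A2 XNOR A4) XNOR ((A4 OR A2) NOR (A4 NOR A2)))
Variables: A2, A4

Satisfying assignments: (0,1), (1,0)
Count: 2 out of 4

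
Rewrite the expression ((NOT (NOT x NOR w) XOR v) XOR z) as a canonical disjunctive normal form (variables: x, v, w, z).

(NOT x AND NOT v AND NOT w AND NOT z) OR (NOT x AND NOT v AND w AND NOT z) OR (NOT x AND v AND NOT w AND z) OR (NOT x AND v AND w AND z) OR (x AND NOT v AND NOT w AND z) OR (x AND NOT v AND w AND NOT z) OR (x AND v AND NOT w AND NOT z) OR (x AND v AND w AND z)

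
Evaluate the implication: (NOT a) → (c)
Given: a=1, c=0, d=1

Antecedent (NOT a) = 0; consequent (c) = 0.
0 → 0 = 1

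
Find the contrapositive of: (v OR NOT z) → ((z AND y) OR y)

Contrapositive: NOT ((z AND y) OR y) → NOT (v OR NOT z)
Note: A statement and its contrapositive are logically equivalent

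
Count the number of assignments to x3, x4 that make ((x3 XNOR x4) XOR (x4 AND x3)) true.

Satisfying assignments: (0,0)
Count: 1 out of 4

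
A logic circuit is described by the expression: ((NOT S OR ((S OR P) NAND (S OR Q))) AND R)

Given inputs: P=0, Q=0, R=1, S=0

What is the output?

Substituting: ((NOT 0 OR ((0 OR 0) NAND (0 OR 0))) AND 1)
= 1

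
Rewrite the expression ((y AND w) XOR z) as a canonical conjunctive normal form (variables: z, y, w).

(z OR y OR w) AND (z OR y OR NOT w) AND (z OR NOT y OR w) AND (NOT z OR NOT y OR NOT w)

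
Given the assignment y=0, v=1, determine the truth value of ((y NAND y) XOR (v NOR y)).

Substituting: ((0 NAND 0) XOR (1 NOR 0))
= 1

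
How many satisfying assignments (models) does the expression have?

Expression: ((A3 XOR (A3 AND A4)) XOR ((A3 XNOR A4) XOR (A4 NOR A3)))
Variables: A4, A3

Satisfying assignments: (0,1), (1,1)
Count: 2 out of 4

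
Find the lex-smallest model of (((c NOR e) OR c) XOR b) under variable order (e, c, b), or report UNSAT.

e=0, c=0, b=0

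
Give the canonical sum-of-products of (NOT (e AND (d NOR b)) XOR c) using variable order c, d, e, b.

Σm(0, 1, 3, 4, 5, 6, 7, 10) = (NOT c AND NOT d AND NOT e AND NOT b) OR (NOT c AND NOT d AND NOT e AND b) OR (NOT c AND NOT d AND e AND b) OR (NOT c AND d AND NOT e AND NOT b) OR (NOT c AND d AND NOT e AND b) OR (NOT c AND d AND e AND NOT b) OR (NOT c AND d AND e AND b) OR (c AND NOT d AND e AND NOT b)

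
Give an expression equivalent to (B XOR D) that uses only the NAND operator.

((B NAND (B NAND D)) NAND (D NAND (B NAND D)))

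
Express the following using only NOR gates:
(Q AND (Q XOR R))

((Q NOR Q) NOR (((((Q NOR R) NOR (Q NOR R)) NOR ((Q NOR R) NOR (Q NOR R))) NOR ((((Q NOR Q) NOR (R NOR R)) NOR ((Q NOR Q) NOR (R NOR R))) NOR (((Q NOR Q) NOR (R NOR R)) NOR ((Q NOR Q) NOR (R NOR R))))) NOR ((((Q NOR R) NOR (Q NOR R)) NOR ((Q NOR R) NOR (Q NOR R))) NOR ((((Q NOR Q) NOR (R NOR R)) NOR ((Q NOR Q) NOR (R NOR R))) NOR (((Q NOR Q) NOR (R NOR R)) NOR ((Q NOR Q) NOR (R NOR R)))))))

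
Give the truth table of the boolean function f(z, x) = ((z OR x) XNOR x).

z | x | Output
--------------
0 | 0 | 1
0 | 1 | 1
1 | 0 | 0
1 | 1 | 1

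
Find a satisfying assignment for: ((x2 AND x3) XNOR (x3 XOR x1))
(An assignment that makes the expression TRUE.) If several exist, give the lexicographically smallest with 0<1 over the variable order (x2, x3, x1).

x2=0, x3=0, x1=0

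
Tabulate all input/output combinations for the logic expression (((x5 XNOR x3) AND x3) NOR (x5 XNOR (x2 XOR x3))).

x2 | x5 | x3 | Output
---------------------
0 | 0 | 0 | 0
0 | 0 | 1 | 1
0 | 1 | 0 | 1
0 | 1 | 1 | 0
1 | 0 | 0 | 1
1 | 0 | 1 | 0
1 | 1 | 0 | 0
1 | 1 | 1 | 0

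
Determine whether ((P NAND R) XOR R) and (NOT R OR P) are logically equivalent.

Yes, they are equivalent — the two output columns agree on all 4 assignments:
R | P | Expression 1 | Expression 2
-----------------------------------
0 | 0 | 1 | 1
0 | 1 | 1 | 1
1 | 0 | 0 | 0
1 | 1 | 1 | 1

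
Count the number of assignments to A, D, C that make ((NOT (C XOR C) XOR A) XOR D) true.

Satisfying assignments: (0,0,0), (0,0,1), (1,1,0), (1,1,1)
Count: 4 out of 8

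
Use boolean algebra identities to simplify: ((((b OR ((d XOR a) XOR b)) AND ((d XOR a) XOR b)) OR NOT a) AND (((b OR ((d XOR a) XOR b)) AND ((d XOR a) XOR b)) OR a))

By distribution ((E OR v) AND (E OR NOT v) = E) then absorption (E AND (E OR v) = E):
= ((d XOR a) XOR b)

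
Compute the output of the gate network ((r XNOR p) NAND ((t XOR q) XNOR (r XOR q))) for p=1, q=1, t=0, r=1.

Substituting: ((1 XNOR 1) NAND ((0 XOR 1) XNOR (1 XOR 1)))
= 1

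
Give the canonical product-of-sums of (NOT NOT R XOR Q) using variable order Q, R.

ΠM(0, 3) = (Q OR R) AND (NOT Q OR NOT R)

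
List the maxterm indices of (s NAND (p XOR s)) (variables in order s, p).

ΠM(2) = (NOT s OR p)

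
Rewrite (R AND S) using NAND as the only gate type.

((R NAND S) NAND (R NAND S))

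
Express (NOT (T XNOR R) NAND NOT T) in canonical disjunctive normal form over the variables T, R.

(NOT T AND NOT R) OR (T AND NOT R) OR (T AND R)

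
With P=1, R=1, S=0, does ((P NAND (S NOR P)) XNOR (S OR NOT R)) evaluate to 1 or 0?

Substituting: ((1 NAND (0 NOR 1)) XNOR (0 OR NOT 1))
= 0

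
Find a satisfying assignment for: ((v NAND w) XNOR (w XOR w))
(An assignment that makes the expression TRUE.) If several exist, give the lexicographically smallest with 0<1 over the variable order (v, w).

v=1, w=1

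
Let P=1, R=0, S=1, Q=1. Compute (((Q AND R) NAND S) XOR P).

Substituting: (((1 AND 0) NAND 1) XOR 1)
= 0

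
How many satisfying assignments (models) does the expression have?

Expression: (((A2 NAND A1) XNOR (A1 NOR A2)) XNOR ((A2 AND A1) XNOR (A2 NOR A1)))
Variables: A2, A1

No assignment satisfies the expression.
Count: 0 out of 4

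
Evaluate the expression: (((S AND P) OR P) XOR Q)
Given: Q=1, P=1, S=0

Substituting: (((0 AND 1) OR 1) XOR 1)
= 0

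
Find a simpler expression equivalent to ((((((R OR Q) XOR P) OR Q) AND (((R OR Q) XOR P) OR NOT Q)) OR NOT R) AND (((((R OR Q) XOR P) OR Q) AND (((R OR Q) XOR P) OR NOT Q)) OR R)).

By distribution ((E OR v) AND (E OR NOT v) = E) then distribution ((E OR v) AND (E OR NOT v) = E):
= ((R OR Q) XOR P)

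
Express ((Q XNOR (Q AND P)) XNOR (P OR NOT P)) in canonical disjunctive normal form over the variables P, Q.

(NOT P AND NOT Q) OR (P AND NOT Q) OR (P AND Q)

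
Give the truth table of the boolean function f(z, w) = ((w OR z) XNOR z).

z | w | Output
--------------
0 | 0 | 1
0 | 1 | 0
1 | 0 | 1
1 | 1 | 1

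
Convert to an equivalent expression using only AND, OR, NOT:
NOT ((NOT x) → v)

(NOT x) AND NOT v
(Negated implication: NOT(A → B) = A AND NOT B)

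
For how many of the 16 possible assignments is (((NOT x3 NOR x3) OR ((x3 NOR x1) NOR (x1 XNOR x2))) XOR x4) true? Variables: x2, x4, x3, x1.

Satisfying assignments: (0,0,0,1), (0,0,1,1), (0,1,0,0), (0,1,1,0), (1,0,1,0), (1,1,0,0), (1,1,0,1), (1,1,1,1)
Count: 8 out of 16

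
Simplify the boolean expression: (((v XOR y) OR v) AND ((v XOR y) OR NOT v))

By distribution ((E OR v) AND (E OR NOT v) = E):
= (v XOR y)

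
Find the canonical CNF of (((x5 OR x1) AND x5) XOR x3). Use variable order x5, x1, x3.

(x5 OR x1 OR x3) AND (x5 OR NOT x1 OR x3) AND (NOT x5 OR x1 OR NOT x3) AND (NOT x5 OR NOT x1 OR NOT x3)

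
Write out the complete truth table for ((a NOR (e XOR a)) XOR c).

c | e | a | Output
------------------
0 | 0 | 0 | 1
0 | 0 | 1 | 0
0 | 1 | 0 | 0
0 | 1 | 1 | 0
1 | 0 | 0 | 0
1 | 0 | 1 | 1
1 | 1 | 0 | 1
1 | 1 | 1 | 1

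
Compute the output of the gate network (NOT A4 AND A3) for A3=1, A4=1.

Substituting: (NOT 1 AND 1)
= 0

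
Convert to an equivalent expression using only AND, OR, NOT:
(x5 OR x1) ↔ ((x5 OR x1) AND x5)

((x5 OR x1) AND ((x5 OR x1) AND x5)) OR (NOT (x5 OR x1) AND NOT ((x5 OR x1) AND x5))
(Biconditional = both true or both false)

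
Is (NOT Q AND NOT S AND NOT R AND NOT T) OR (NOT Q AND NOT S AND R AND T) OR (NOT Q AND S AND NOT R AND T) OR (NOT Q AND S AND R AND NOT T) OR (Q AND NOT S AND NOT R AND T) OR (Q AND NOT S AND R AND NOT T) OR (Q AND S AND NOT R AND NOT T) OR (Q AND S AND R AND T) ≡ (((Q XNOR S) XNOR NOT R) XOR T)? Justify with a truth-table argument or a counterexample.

Yes, they are equivalent — the two output columns agree on all 16 assignments:
Q | S | R | T | Expression 1 | Expression 2
-------------------------------------------
0 | 0 | 0 | 0 | 1 | 1
0 | 0 | 0 | 1 | 0 | 0
0 | 0 | 1 | 0 | 0 | 0
0 | 0 | 1 | 1 | 1 | 1
0 | 1 | 0 | 0 | 0 | 0
0 | 1 | 0 | 1 | 1 | 1
0 | 1 | 1 | 0 | 1 | 1
0 | 1 | 1 | 1 | 0 | 0
1 | 0 | 0 | 0 | 0 | 0
1 | 0 | 0 | 1 | 1 | 1
1 | 0 | 1 | 0 | 1 | 1
1 | 0 | 1 | 1 | 0 | 0
1 | 1 | 0 | 0 | 1 | 1
1 | 1 | 0 | 1 | 0 | 0
1 | 1 | 1 | 0 | 0 | 0
1 | 1 | 1 | 1 | 1 | 1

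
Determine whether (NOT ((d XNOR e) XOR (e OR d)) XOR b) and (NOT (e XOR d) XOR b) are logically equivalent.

No. Counterexample: with b=0, e=0, d=0, Expression 1 = 0 but Expression 2 = 1.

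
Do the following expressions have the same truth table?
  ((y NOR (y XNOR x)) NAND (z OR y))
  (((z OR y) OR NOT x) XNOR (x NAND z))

No. Counterexample: with y=0, x=1, z=0, Expression 1 = 1 but Expression 2 = 0.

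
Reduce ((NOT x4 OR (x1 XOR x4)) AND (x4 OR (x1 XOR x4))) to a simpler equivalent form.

By distribution ((E OR v) AND (E OR NOT v) = E):
= (x1 XOR x4)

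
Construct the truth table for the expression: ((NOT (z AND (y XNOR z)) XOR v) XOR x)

z | y | v | x | Output
----------------------
0 | 0 | 0 | 0 | 1
0 | 0 | 0 | 1 | 0
0 | 0 | 1 | 0 | 0
0 | 0 | 1 | 1 | 1
0 | 1 | 0 | 0 | 1
0 | 1 | 0 | 1 | 0
0 | 1 | 1 | 0 | 0
0 | 1 | 1 | 1 | 1
1 | 0 | 0 | 0 | 1
1 | 0 | 0 | 1 | 0
1 | 0 | 1 | 0 | 0
1 | 0 | 1 | 1 | 1
1 | 1 | 0 | 0 | 0
1 | 1 | 0 | 1 | 1
1 | 1 | 1 | 0 | 1
1 | 1 | 1 | 1 | 0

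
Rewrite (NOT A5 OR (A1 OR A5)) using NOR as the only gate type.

(((A5 NOR A5) NOR ((A1 NOR A5) NOR (A1 NOR A5))) NOR ((A5 NOR A5) NOR ((A1 NOR A5) NOR (A1 NOR A5))))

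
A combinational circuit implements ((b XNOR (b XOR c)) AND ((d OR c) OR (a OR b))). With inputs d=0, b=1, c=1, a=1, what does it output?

Substituting: ((1 XNOR (1 XOR 1)) AND ((0 OR 1) OR (1 OR 1)))
= 0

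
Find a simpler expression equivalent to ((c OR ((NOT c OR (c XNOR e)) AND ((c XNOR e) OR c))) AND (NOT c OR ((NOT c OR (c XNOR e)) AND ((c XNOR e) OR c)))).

By distribution ((E OR v) AND (E OR NOT v) = E) then distribution ((E OR v) AND (E OR NOT v) = E):
= (c XNOR e)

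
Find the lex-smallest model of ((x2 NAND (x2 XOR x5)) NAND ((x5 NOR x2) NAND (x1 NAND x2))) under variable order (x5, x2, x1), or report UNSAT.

x5=0, x2=0, x1=0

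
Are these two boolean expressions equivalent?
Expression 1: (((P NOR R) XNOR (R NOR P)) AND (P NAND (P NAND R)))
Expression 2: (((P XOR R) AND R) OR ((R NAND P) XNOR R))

No. Counterexample: with P=0, R=0, Expression 1 = 1 but Expression 2 = 0.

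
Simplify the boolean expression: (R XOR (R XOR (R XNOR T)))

By XOR self-cancellation ((E XOR v) XOR v = E):
= (R XNOR T)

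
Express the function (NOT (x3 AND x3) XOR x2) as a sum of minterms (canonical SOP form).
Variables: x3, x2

Σm(0, 3) = (NOT x3 AND NOT x2) OR (x3 AND x2)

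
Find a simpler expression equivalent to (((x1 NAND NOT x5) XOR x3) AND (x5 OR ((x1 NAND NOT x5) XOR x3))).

By absorption (E AND (E OR v) = E):
= ((x1 NAND NOT x5) XOR x3)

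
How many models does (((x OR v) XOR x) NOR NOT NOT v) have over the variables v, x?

Satisfying assignments: (0,0), (0,1)
Count: 2 out of 4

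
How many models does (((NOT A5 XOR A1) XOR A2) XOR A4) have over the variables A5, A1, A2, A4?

Satisfying assignments: (0,0,0,0), (0,0,1,1), (0,1,0,1), (0,1,1,0), (1,0,0,1), (1,0,1,0), (1,1,0,0), (1,1,1,1)
Count: 8 out of 16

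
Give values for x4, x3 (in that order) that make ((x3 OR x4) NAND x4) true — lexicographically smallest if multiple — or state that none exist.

x4=0, x3=0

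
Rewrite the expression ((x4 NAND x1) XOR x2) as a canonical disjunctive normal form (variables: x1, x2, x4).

(NOT x1 AND NOT x2 AND NOT x4) OR (NOT x1 AND NOT x2 AND x4) OR (x1 AND NOT x2 AND NOT x4) OR (x1 AND x2 AND x4)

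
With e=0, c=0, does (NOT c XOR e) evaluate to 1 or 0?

Substituting: (NOT 0 XOR 0)
= 1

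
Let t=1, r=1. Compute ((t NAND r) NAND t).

Substituting: ((1 NAND 1) NAND 1)
= 1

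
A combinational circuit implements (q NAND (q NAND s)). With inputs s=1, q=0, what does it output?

Substituting: (0 NAND (0 NAND 1))
= 1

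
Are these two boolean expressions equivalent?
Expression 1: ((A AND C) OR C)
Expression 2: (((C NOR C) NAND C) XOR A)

No. Counterexample: with A=0, C=0, Expression 1 = 0 but Expression 2 = 1.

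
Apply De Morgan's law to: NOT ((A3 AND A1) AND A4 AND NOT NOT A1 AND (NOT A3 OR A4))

NOT (A3 AND A1) OR NOT A4 OR NOT A1 OR NOT (NOT A3 OR A4)
De Morgan's: NOT(AND of terms) = OR of negations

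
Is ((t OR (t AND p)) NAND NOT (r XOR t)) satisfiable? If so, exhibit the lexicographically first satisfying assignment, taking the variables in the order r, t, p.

r=0, t=0, p=0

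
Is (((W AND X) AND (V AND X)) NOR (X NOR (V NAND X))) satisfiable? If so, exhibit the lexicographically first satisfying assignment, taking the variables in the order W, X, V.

W=0, X=0, V=0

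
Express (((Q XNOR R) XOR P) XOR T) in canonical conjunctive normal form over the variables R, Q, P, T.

(R OR Q OR P OR NOT T) AND (R OR Q OR NOT P OR T) AND (R OR NOT Q OR P OR T) AND (R OR NOT Q OR NOT P OR NOT T) AND (NOT R OR Q OR P OR T) AND (NOT R OR Q OR NOT P OR NOT T) AND (NOT R OR NOT Q OR P OR NOT T) AND (NOT R OR NOT Q OR NOT P OR T)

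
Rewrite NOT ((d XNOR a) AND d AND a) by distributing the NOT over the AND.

NOT (d XNOR a) OR NOT d OR NOT a
De Morgan's: NOT(AND of terms) = OR of negations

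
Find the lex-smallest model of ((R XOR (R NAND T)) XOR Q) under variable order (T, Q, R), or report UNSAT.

T=0, Q=0, R=0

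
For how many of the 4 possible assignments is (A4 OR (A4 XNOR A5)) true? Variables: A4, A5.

Satisfying assignments: (0,0), (1,0), (1,1)
Count: 3 out of 4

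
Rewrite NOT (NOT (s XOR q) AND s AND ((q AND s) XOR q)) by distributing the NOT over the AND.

(s XOR q) OR NOT s OR NOT ((q AND s) XOR q)
De Morgan's: NOT(AND of terms) = OR of negations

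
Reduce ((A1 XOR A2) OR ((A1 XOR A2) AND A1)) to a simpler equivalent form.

By absorption (E OR (E AND v) = E):
= (A1 XOR A2)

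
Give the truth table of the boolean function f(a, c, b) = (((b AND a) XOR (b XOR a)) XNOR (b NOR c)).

a | c | b | Output
------------------
0 | 0 | 0 | 0
0 | 0 | 1 | 0
0 | 1 | 0 | 1
0 | 1 | 1 | 0
1 | 0 | 0 | 1
1 | 0 | 1 | 0
1 | 1 | 0 | 0
1 | 1 | 1 | 0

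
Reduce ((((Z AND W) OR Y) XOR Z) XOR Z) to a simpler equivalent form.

By XOR self-cancellation ((E XOR v) XOR v = E):
= ((Z AND W) OR Y)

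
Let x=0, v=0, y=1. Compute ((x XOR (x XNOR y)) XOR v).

Substituting: ((0 XOR (0 XNOR 1)) XOR 0)
= 0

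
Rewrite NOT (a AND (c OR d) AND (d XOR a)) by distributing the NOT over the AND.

NOT a OR NOT (c OR d) OR NOT (d XOR a)
De Morgan's: NOT(AND of terms) = OR of negations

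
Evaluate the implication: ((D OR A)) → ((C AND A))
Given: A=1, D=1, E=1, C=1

Antecedent ((D OR A)) = 1; consequent ((C AND A)) = 1.
1 → 1 = 1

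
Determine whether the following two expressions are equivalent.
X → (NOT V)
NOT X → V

No, Inverse is not equivalent to original (counterexample: V=0, X=0, Z=0)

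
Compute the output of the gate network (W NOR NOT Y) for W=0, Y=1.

Substituting: (0 NOR NOT 1)
= 1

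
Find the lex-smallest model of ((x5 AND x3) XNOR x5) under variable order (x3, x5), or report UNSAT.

x3=0, x5=0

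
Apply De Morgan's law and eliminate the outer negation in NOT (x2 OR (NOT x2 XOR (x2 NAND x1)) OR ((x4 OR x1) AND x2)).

NOT x2 AND NOT (NOT x2 XOR (x2 NAND x1)) AND NOT ((x4 OR x1) AND x2)
De Morgan's: NOT(OR of terms) = AND of negations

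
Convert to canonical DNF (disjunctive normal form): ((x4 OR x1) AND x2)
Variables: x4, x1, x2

(NOT x4 AND x1 AND x2) OR (x4 AND NOT x1 AND x2) OR (x4 AND x1 AND x2)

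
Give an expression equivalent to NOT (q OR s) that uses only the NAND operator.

(((q NAND q) NAND (s NAND s)) NAND ((q NAND q) NAND (s NAND s)))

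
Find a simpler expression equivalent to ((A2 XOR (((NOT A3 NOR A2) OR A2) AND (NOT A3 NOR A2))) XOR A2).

By XOR self-cancellation ((E XOR v) XOR v = E) then absorption (E AND (E OR v) = E):
= (NOT A3 NOR A2)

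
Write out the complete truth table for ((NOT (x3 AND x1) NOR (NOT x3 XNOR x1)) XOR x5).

x1 | x5 | x3 | Output
---------------------
0 | 0 | 0 | 0
0 | 0 | 1 | 0
0 | 1 | 0 | 1
0 | 1 | 1 | 1
1 | 0 | 0 | 0
1 | 0 | 1 | 1
1 | 1 | 0 | 1
1 | 1 | 1 | 0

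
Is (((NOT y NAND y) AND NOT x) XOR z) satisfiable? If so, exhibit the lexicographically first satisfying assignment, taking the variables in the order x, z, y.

x=0, z=0, y=0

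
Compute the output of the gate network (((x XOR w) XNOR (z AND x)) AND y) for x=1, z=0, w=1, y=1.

Substituting: (((1 XOR 1) XNOR (0 AND 1)) AND 1)
= 1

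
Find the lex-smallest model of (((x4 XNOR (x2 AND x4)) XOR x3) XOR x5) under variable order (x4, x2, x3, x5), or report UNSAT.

x4=0, x2=0, x3=0, x5=0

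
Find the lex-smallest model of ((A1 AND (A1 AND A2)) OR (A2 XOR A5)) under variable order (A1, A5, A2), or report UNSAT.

A1=0, A5=0, A2=1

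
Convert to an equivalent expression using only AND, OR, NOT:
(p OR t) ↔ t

((p OR t) AND t) OR (NOT (p OR t) AND NOT t)
(Biconditional = both true or both false)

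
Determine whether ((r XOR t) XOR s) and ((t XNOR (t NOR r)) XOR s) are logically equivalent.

No. Counterexample: with r=0, s=0, t=1, Expression 1 = 1 but Expression 2 = 0.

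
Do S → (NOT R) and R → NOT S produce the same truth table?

Yes, Contrapositive is always equivalent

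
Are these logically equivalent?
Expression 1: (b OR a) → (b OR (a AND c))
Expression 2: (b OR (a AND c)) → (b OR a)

No, Converse is not equivalent to original (counterexample: b=0, c=0, a=1)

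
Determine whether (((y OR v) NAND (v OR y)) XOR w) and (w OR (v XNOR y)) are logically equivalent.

No. Counterexample: with y=0, w=1, v=0, Expression 1 = 0 but Expression 2 = 1.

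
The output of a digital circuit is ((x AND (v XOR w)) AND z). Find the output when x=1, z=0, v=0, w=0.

Substituting: ((1 AND (0 XOR 0)) AND 0)
= 0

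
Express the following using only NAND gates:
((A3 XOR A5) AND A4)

((((A3 NAND (A3 NAND A5)) NAND (A5 NAND (A3 NAND A5))) NAND A4) NAND (((A3 NAND (A3 NAND A5)) NAND (A5 NAND (A3 NAND A5))) NAND A4))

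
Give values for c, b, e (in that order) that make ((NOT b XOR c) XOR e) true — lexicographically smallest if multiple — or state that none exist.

c=0, b=0, e=0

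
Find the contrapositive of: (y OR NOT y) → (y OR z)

Contrapositive: NOT (y OR z) → NOT (y OR NOT y)
Note: A statement and its contrapositive are logically equivalent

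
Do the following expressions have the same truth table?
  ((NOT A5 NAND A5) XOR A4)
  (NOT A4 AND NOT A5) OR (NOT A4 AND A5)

Yes, they are equivalent — the two output columns agree on all 4 assignments:
A4 | A5 | Expression 1 | Expression 2
-------------------------------------
0 | 0 | 1 | 1
0 | 1 | 1 | 1
1 | 0 | 0 | 0
1 | 1 | 0 | 0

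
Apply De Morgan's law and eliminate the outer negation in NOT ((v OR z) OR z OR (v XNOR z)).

NOT (v OR z) AND NOT z AND NOT (v XNOR z)
De Morgan's: NOT(OR of terms) = AND of negations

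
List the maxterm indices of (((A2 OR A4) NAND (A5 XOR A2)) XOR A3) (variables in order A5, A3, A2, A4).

ΠM(2, 3, 4, 5, 9, 12, 14, 15) = (A5 OR A3 OR NOT A2 OR A4) AND (A5 OR A3 OR NOT A2 OR NOT A4) AND (A5 OR NOT A3 OR A2 OR A4) AND (A5 OR NOT A3 OR A2 OR NOT A4) AND (NOT A5 OR A3 OR A2 OR NOT A4) AND (NOT A5 OR NOT A3 OR A2 OR A4) AND (NOT A5 OR NOT A3 OR NOT A2 OR A4) AND (NOT A5 OR NOT A3 OR NOT A2 OR NOT A4)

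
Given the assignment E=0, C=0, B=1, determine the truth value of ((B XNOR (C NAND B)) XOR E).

Substituting: ((1 XNOR (0 NAND 1)) XOR 0)
= 1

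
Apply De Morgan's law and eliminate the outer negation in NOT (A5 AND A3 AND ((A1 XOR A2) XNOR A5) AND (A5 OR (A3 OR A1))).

NOT A5 OR NOT A3 OR NOT ((A1 XOR A2) XNOR A5) OR NOT (A5 OR (A3 OR A1))
De Morgan's: NOT(AND of terms) = OR of negations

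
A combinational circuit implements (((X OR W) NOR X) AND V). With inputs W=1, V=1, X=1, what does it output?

Substituting: (((1 OR 1) NOR 1) AND 1)
= 0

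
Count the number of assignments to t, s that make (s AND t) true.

Satisfying assignments: (1,1)
Count: 1 out of 4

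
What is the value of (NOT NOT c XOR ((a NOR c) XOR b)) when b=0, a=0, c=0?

Substituting: (NOT NOT 0 XOR ((0 NOR 0) XOR 0))
= 1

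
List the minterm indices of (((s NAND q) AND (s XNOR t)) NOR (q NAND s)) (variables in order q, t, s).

Σm(5, 7) = (q AND NOT t AND s) OR (q AND t AND s)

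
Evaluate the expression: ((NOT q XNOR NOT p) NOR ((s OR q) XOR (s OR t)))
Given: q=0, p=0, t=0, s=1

Substituting: ((NOT 0 XNOR NOT 0) NOR ((1 OR 0) XOR (1 OR 0)))
= 0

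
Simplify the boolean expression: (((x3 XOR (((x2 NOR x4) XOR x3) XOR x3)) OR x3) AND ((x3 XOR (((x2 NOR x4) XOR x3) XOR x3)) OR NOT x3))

By distribution ((E OR v) AND (E OR NOT v) = E) then XOR self-cancellation ((E XOR v) XOR v = E):
= ((x2 NOR x4) XOR x3)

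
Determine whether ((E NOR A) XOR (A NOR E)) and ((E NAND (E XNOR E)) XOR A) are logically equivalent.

No. Counterexample: with E=0, A=0, Expression 1 = 0 but Expression 2 = 1.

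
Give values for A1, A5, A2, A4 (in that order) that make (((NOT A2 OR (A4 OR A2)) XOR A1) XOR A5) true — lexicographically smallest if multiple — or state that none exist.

A1=0, A5=0, A2=0, A4=0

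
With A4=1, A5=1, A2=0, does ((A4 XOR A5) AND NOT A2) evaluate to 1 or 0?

Substituting: ((1 XOR 1) AND NOT 0)
= 0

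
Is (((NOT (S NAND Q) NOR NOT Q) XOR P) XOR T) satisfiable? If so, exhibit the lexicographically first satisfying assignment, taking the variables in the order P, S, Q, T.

P=0, S=0, Q=0, T=1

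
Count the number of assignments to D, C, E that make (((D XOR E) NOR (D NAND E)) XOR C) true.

Satisfying assignments: (0,1,0), (0,1,1), (1,0,1), (1,1,0)
Count: 4 out of 8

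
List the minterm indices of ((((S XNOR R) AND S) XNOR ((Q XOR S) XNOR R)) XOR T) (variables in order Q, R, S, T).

Σm(1, 2, 4, 6, 8, 11, 13, 15) = (NOT Q AND NOT R AND NOT S AND T) OR (NOT Q AND NOT R AND S AND NOT T) OR (NOT Q AND R AND NOT S AND NOT T) OR (NOT Q AND R AND S AND NOT T) OR (Q AND NOT R AND NOT S AND NOT T) OR (Q AND NOT R AND S AND T) OR (Q AND R AND NOT S AND T) OR (Q AND R AND S AND T)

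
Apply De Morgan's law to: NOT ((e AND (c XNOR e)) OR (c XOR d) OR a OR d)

NOT (e AND (c XNOR e)) AND NOT (c XOR d) AND NOT a AND NOT d
De Morgan's: NOT(OR of terms) = AND of negations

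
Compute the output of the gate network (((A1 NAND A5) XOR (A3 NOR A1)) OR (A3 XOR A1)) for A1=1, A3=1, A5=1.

Substituting: (((1 NAND 1) XOR (1 NOR 1)) OR (1 XOR 1))
= 0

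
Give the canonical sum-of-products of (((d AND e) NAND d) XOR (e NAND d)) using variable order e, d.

Σm() = FALSE (no minterms)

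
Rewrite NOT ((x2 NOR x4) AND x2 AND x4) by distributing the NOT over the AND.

NOT (x2 NOR x4) OR NOT x2 OR NOT x4
De Morgan's: NOT(AND of terms) = OR of negations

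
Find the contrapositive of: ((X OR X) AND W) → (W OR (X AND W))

Contrapositive: NOT (W OR (X AND W)) → NOT ((X OR X) AND W)
Note: A statement and its contrapositive are logically equivalent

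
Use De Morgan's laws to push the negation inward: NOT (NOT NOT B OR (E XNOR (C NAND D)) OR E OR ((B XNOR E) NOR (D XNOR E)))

NOT B AND NOT (E XNOR (C NAND D)) AND NOT E AND NOT ((B XNOR E) NOR (D XNOR E))
De Morgan's: NOT(OR of terms) = AND of negations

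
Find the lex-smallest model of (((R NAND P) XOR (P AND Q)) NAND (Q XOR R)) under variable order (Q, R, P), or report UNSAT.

Q=0, R=0, P=0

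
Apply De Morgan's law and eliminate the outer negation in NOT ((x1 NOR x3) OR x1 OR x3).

NOT (x1 NOR x3) AND NOT x1 AND NOT x3
De Morgan's: NOT(OR of terms) = AND of negations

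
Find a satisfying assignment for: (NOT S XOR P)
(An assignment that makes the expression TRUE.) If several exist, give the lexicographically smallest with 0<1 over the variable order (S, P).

S=0, P=0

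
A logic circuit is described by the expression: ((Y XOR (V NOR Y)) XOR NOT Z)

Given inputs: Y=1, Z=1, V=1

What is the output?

Substituting: ((1 XOR (1 NOR 1)) XOR NOT 1)
= 1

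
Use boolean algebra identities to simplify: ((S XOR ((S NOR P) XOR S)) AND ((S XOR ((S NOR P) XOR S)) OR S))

By absorption (E AND (E OR v) = E) then XOR self-cancellation ((E XOR v) XOR v = E):
= (S NOR P)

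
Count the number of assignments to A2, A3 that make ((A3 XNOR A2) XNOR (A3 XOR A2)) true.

No assignment satisfies the expression.
Count: 0 out of 4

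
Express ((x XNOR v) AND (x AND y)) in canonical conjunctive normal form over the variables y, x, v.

(y OR x OR v) AND (y OR x OR NOT v) AND (y OR NOT x OR v) AND (y OR NOT x OR NOT v) AND (NOT y OR x OR v) AND (NOT y OR x OR NOT v) AND (NOT y OR NOT x OR v)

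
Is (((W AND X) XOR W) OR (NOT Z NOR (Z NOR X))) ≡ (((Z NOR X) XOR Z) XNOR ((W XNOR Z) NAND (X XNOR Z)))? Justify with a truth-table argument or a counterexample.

No. Counterexample: with W=1, Z=1, X=1, Expression 1 = 1 but Expression 2 = 0.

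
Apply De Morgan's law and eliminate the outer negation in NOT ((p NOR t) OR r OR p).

NOT (p NOR t) AND NOT r AND NOT p
De Morgan's: NOT(OR of terms) = AND of negations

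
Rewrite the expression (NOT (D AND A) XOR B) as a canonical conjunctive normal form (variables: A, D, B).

(A OR D OR NOT B) AND (A OR NOT D OR NOT B) AND (NOT A OR D OR NOT B) AND (NOT A OR NOT D OR B)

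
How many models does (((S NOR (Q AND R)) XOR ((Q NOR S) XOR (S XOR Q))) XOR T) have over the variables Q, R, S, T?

Satisfying assignments: (0,0,0,1), (0,0,1,0), (0,1,0,1), (0,1,1,0), (1,0,0,1), (1,0,1,1), (1,1,0,0), (1,1,1,1)
Count: 8 out of 16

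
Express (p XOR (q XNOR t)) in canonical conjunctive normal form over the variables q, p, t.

(q OR p OR NOT t) AND (q OR NOT p OR t) AND (NOT q OR p OR t) AND (NOT q OR NOT p OR NOT t)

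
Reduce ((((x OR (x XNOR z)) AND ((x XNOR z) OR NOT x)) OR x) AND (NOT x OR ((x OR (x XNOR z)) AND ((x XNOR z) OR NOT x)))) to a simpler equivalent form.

By distribution ((E OR v) AND (E OR NOT v) = E) then distribution ((E OR v) AND (E OR NOT v) = E):
= (x XNOR z)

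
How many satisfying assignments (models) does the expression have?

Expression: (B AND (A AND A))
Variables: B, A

Satisfying assignments: (1,1)
Count: 1 out of 4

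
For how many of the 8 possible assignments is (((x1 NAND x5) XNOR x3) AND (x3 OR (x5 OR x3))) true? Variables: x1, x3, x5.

Satisfying assignments: (0,1,0), (0,1,1), (1,0,1), (1,1,0)
Count: 4 out of 8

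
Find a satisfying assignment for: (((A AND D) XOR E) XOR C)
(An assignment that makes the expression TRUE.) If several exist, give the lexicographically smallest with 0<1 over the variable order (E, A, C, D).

E=0, A=0, C=1, D=0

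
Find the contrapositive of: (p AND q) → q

Contrapositive: NOT q → NOT (p AND q)
Note: A statement and its contrapositive are logically equivalent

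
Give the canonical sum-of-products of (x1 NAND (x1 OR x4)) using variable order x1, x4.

Σm(0, 1) = (NOT x1 AND NOT x4) OR (NOT x1 AND x4)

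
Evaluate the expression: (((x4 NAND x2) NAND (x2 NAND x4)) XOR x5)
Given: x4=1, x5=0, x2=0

Substituting: (((1 NAND 0) NAND (0 NAND 1)) XOR 0)
= 0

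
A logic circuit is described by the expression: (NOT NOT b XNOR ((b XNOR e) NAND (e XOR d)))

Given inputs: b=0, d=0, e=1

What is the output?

Substituting: (NOT NOT 0 XNOR ((0 XNOR 1) NAND (1 XOR 0)))
= 0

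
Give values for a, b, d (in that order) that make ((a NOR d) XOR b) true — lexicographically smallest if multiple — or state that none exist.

a=0, b=0, d=0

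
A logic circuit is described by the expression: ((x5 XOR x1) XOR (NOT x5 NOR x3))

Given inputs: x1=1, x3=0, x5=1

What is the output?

Substituting: ((1 XOR 1) XOR (NOT 1 NOR 0))
= 1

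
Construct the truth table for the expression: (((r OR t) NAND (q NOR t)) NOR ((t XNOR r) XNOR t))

q | r | t | Output
------------------
0 | 0 | 0 | 0
0 | 0 | 1 | 0
0 | 1 | 0 | 0
0 | 1 | 1 | 0
1 | 0 | 0 | 0
1 | 0 | 1 | 0
1 | 1 | 0 | 0
1 | 1 | 1 | 0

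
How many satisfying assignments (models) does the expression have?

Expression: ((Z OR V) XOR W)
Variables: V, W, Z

Satisfying assignments: (0,0,1), (0,1,0), (1,0,0), (1,0,1)
Count: 4 out of 8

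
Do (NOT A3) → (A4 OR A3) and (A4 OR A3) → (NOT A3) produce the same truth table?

No, Converse is not equivalent to original (counterexample: A4=0, A3=0)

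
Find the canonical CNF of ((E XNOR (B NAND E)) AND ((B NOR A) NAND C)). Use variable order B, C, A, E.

(B OR C OR A OR E) AND (B OR C OR NOT A OR E) AND (B OR NOT C OR A OR E) AND (B OR NOT C OR A OR NOT E) AND (B OR NOT C OR NOT A OR E) AND (NOT B OR C OR A OR E) AND (NOT B OR C OR A OR NOT E) AND (NOT B OR C OR NOT A OR E) AND (NOT B OR C OR NOT A OR NOT E) AND (NOT B OR NOT C OR A OR E) AND (NOT B OR NOT C OR A OR NOT E) AND (NOT B OR NOT C OR NOT A OR E) AND (NOT B OR NOT C OR NOT A OR NOT E)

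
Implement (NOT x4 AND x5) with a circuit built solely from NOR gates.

(((x4 NOR x4) NOR (x4 NOR x4)) NOR (x5 NOR x5))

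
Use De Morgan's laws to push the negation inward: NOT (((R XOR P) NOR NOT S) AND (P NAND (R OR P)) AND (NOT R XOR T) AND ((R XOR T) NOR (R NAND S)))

NOT ((R XOR P) NOR NOT S) OR NOT (P NAND (R OR P)) OR NOT (NOT R XOR T) OR NOT ((R XOR T) NOR (R NAND S))
De Morgan's: NOT(AND of terms) = OR of negations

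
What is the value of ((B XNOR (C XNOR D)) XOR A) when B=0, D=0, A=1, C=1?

Substituting: ((0 XNOR (1 XNOR 0)) XOR 1)
= 0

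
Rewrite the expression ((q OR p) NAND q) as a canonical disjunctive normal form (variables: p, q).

(NOT p AND NOT q) OR (p AND NOT q)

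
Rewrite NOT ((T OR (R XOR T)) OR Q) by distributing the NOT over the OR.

NOT (T OR (R XOR T)) AND NOT Q
De Morgan's: NOT(OR of terms) = AND of negations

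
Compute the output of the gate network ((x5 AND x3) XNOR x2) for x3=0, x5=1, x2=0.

Substituting: ((1 AND 0) XNOR 0)
= 1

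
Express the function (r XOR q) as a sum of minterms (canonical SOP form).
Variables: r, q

Σm(1, 2) = (NOT r AND q) OR (r AND NOT q)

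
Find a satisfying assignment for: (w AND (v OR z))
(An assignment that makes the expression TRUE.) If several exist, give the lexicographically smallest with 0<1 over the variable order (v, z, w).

v=0, z=1, w=1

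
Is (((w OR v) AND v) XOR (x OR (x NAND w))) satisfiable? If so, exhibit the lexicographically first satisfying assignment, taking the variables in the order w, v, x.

w=0, v=0, x=0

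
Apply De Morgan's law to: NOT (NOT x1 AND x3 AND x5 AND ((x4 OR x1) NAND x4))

x1 OR NOT x3 OR NOT x5 OR NOT ((x4 OR x1) NAND x4)
De Morgan's: NOT(AND of terms) = OR of negations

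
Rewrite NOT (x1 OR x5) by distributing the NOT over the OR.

NOT x1 AND NOT x5
De Morgan's: NOT(OR of terms) = AND of negations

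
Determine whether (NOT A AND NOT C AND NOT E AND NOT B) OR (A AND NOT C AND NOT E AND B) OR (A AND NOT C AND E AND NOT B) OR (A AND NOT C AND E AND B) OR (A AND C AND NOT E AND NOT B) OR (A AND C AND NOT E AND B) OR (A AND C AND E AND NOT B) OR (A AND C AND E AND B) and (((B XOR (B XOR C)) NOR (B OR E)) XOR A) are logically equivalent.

Yes, they are equivalent — the two output columns agree on all 16 assignments:
A | C | E | B | Expression 1 | Expression 2
-------------------------------------------
0 | 0 | 0 | 0 | 1 | 1
0 | 0 | 0 | 1 | 0 | 0
0 | 0 | 1 | 0 | 0 | 0
0 | 0 | 1 | 1 | 0 | 0
0 | 1 | 0 | 0 | 0 | 0
0 | 1 | 0 | 1 | 0 | 0
0 | 1 | 1 | 0 | 0 | 0
0 | 1 | 1 | 1 | 0 | 0
1 | 0 | 0 | 0 | 0 | 0
1 | 0 | 0 | 1 | 1 | 1
1 | 0 | 1 | 0 | 1 | 1
1 | 0 | 1 | 1 | 1 | 1
1 | 1 | 0 | 0 | 1 | 1
1 | 1 | 0 | 1 | 1 | 1
1 | 1 | 1 | 0 | 1 | 1
1 | 1 | 1 | 1 | 1 | 1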